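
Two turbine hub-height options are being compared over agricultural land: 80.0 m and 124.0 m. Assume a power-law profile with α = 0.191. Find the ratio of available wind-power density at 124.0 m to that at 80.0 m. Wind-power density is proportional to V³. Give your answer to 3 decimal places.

1.285

Speed ratio: V_B/V_A = (z_B/z_A)^α = (124.0/80.0)^0.191 = (1.5500)^0.191 = 1.08731
Power-density ratio: P_B/P_A = (V_B/V_A)³ = (1.08731)³ = 1.28546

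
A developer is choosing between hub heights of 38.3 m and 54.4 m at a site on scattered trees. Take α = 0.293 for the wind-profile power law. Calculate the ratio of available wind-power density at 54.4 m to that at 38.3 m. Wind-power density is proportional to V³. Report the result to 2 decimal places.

Speed ratio: V_B/V_A = (z_B/z_A)^α = (54.4/38.3)^0.293 = (1.4204)^0.293 = 1.10829
Power-density ratio: P_B/P_A = (V_B/V_A)³ = (1.10829)³ = 1.36132

1.36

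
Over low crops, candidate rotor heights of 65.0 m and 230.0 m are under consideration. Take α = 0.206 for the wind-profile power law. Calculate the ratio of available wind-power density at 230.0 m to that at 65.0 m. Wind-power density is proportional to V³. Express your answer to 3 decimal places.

2.184

Speed ratio: V_B/V_A = (z_B/z_A)^α = (230.0/65.0)^0.206 = (3.5385)^0.206 = 1.29735
Power-density ratio: P_B/P_A = (V_B/V_A)³ = (1.29735)³ = 2.18357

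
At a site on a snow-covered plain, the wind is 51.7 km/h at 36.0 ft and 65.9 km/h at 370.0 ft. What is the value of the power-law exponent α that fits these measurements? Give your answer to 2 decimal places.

α ≈ 0.10

Power law: V₂/V₁ = (z₂/z₁)^α ⇒ α = ln(V₂/V₁) / ln(z₂/z₁)
α = ln(65.9/51.7) / ln(370.0/36.0) = ln(1.2747) / ln(10.2778)
  = 0.24268 / 2.32998 = 0.10416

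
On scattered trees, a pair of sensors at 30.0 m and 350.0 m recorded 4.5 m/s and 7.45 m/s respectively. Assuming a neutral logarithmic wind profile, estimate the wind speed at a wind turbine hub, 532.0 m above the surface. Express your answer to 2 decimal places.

7.95 m/s

Log law: V ∝ ln(z/z₀). From the pair, with r = V₁/V₂ = 0.60403,
ln z₀ = (ln z₁ − r·ln z₂)/(1 − r) = (3.4012 − 0.60403×5.8579)/0.39597 = -0.3464 → z₀ = 0.7073 m
V₃ = V₁ · ln(z₃/z₀)/ln(z₁/z₀) = 4.5 × 6.6230/3.7476 = 7.9528 m/s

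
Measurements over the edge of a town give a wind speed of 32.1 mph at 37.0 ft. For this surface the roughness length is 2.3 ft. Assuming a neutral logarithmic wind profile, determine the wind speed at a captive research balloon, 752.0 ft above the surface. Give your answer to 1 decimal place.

66.9 mph

Log law: V(z) ∝ ln(z/z₀), so V₂/V₁ = ln(z₂/z₀) / ln(z₁/z₀).
ln(752.0/2.3) = 5.7898, ln(37.0/2.3) = 2.7780
V₂ = 32.1 × 5.7898/2.7780 = 32.1 × 2.0842 = 66.9017 mph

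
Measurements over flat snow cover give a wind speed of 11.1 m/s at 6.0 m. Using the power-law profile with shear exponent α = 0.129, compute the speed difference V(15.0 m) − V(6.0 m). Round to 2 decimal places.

Power law: V₂ = V₁ · (z₂/z₁)^α = 11.1 × (2.5000)^0.129 = 12.4927 m/s
ΔV = 12.4927 − 11.1 = 1.3927 m/s

1.39 m/s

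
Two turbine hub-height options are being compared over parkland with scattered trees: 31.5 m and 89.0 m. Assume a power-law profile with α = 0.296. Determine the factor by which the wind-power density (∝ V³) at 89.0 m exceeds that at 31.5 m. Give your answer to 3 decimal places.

Speed ratio: V_B/V_A = (z_B/z_A)^α = (89.0/31.5)^0.296 = (2.8254)^0.296 = 1.35994
Power-density ratio: P_B/P_A = (V_B/V_A)³ = (1.35994)³ = 2.51512

2.515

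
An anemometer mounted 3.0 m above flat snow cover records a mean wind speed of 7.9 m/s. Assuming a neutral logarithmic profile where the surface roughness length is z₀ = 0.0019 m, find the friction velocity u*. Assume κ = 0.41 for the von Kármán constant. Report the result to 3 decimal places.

u* ≈ 0.440 m/s

Log law: V(z) = (u*/κ) · ln(z/z₀) ⇒ u* = κ · V / ln(z/z₀)
u* = 0.41 × 7.9 / ln(3.0/0.0019) = 0.41 × 7.9 / 7.3645
   = 3.2390 / 7.3645 = 0.4398 m/s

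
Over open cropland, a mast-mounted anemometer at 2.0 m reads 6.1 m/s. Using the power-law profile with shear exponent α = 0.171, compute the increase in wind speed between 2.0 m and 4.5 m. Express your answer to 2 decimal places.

Power law: V₂ = V₁ · (z₂/z₁)^α = 6.1 × (2.2500)^0.171 = 7.0073 m/s
ΔV = 7.0073 − 6.1 = 0.9073 m/s

0.91 m/s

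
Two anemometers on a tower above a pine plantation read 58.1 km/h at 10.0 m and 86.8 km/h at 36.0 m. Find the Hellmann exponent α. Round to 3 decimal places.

Power law: V₂/V₁ = (z₂/z₁)^α ⇒ α = ln(V₂/V₁) / ln(z₂/z₁)
α = ln(86.8/58.1) / ln(36.0/10.0) = ln(1.4940) / ln(3.6000)
  = 0.40144 / 1.28093 = 0.31340

α ≈ 0.313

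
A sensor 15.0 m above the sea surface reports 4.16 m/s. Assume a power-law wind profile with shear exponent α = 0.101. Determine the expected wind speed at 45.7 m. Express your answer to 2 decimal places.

4.66 m/s

Power-law profile: V₂ = V₁ · (z₂/z₁)^α
V₂ = 4.16 × (45.7/15.0)^0.101 = 4.16 × (3.0467)^0.101
    = 4.16 × 1.1191 = 4.6554 m/s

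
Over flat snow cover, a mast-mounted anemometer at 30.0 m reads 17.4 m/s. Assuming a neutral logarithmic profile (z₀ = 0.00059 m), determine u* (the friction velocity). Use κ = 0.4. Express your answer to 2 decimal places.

Log law: V(z) = (u*/κ) · ln(z/z₀) ⇒ u* = κ · V / ln(z/z₀)
u* = 0.4 × 17.4 / ln(30.0/0.00059) = 0.4 × 17.4 / 10.8366
   = 6.9600 / 10.8366 = 0.6423 m/s

u* ≈ 0.64 m/s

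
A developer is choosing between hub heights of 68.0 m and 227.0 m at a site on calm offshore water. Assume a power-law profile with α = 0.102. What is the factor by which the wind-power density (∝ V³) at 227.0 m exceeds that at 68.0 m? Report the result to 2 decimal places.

Speed ratio: V_B/V_A = (z_B/z_A)^α = (227.0/68.0)^0.102 = (3.3382)^0.102 = 1.13083
Power-density ratio: P_B/P_A = (V_B/V_A)³ = (1.13083)³ = 1.44609

1.45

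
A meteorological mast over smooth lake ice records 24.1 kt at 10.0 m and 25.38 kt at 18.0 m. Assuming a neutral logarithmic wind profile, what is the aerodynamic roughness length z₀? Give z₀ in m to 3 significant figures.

Log law: V(z) ∝ ln(z/z₀). With r = V₁/V₂ = 24.1/25.38 = 0.94957,
r · ln(z₂/z₀) = ln(z₁/z₀) ⇒ ln z₀ = (ln z₁ − r·ln z₂)/(1 − r)
ln z₀ = (2.30259 − 0.94957×2.89037) / 0.05043 = -8.7643
z₀ = exp(-8.7643) = 0.0001562 m

z₀ ≈ 0.000156 m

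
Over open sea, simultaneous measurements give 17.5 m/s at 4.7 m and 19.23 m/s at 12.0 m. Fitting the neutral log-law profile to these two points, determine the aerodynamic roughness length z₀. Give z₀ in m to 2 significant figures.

z₀ ≈ 0.00036 m

Log law: V(z) ∝ ln(z/z₀). With r = V₁/V₂ = 17.5/19.23 = 0.91004,
r · ln(z₂/z₀) = ln(z₁/z₀) ⇒ ln z₀ = (ln z₁ − r·ln z₂)/(1 − r)
ln z₀ = (1.54756 − 0.91004×2.48491) / 0.08996 = -7.9342
z₀ = exp(-7.9342) = 0.0003583 m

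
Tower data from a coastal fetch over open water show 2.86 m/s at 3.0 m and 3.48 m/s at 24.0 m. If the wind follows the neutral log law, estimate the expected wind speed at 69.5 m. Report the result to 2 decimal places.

Log law: V ∝ ln(z/z₀). From the pair, with r = V₁/V₂ = 0.82184,
ln z₀ = (ln z₁ − r·ln z₂)/(1 − r) = (1.0986 − 0.82184×3.1781)/0.17816 = -8.4937 → z₀ = 0.0002048 m
V₃ = V₁ · ln(z₃/z₀)/ln(z₁/z₀) = 2.86 × 12.7350/9.5923 = 3.7970 m/s

3.80 m/s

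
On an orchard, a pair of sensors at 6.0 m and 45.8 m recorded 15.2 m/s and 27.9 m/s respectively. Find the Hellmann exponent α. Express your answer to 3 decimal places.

Power law: V₂/V₁ = (z₂/z₁)^α ⇒ α = ln(V₂/V₁) / ln(z₂/z₁)
α = ln(27.9/15.2) / ln(45.8/6.0) = ln(1.8355) / ln(7.6333)
  = 0.60733 / 2.03252 = 0.29881

α ≈ 0.299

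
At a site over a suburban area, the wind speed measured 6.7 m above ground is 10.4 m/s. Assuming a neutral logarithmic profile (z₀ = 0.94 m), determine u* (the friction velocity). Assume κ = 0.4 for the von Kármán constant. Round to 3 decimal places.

u* ≈ 2.118 m/s

Log law: V(z) = (u*/κ) · ln(z/z₀) ⇒ u* = κ · V / ln(z/z₀)
u* = 0.4 × 10.4 / ln(6.7/0.94) = 0.4 × 10.4 / 1.9640
   = 4.1600 / 1.9640 = 2.1181 m/s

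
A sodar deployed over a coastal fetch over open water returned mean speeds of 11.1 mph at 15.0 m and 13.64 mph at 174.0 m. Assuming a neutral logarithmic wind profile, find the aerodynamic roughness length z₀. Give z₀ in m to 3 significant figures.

z₀ ≈ 0.000334 m

Log law: V(z) ∝ ln(z/z₀). With r = V₁/V₂ = 11.1/13.64 = 0.81378,
r · ln(z₂/z₀) = ln(z₁/z₀) ⇒ ln z₀ = (ln z₁ − r·ln z₂)/(1 − r)
ln z₀ = (2.70805 − 0.81378×5.15906) / 0.18622 = -8.0030
z₀ = exp(-8.0030) = 0.0003344 m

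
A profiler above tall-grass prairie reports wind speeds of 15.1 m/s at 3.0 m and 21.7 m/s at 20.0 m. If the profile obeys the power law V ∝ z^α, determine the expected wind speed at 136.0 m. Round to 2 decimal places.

31.30 m/s

First find α: α = ln(V₂/V₁)/ln(z₂/z₁) = ln(21.7/15.1)/ln(20.0/3.0) = 0.36262/1.89712 = 0.1911
Extrapolate from 20.0 m to 136.0 m: V₃ = 21.7 × (136.0/20.0)^0.1911 = 21.7 × 1.4425 = 31.3030 m/s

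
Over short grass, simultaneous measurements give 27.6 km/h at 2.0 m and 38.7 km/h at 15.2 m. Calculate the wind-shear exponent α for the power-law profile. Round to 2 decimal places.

Power law: V₂/V₁ = (z₂/z₁)^α ⇒ α = ln(V₂/V₁) / ln(z₂/z₁)
α = ln(38.7/27.6) / ln(15.2/2.0) = ln(1.4022) / ln(7.6000)
  = 0.33802 / 2.02815 = 0.16667

α ≈ 0.17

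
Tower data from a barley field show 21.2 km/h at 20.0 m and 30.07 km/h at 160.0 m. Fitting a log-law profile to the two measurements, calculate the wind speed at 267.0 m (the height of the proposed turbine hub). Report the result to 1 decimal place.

32.3 km/h

Log law: V ∝ ln(z/z₀). From the pair, with r = V₁/V₂ = 0.70502,
ln z₀ = (ln z₁ − r·ln z₂)/(1 − r) = (2.9957 − 0.70502×5.0752)/0.29498 = -1.9743 → z₀ = 0.1389 m
V₃ = V₁ · ln(z₃/z₀)/ln(z₁/z₀) = 21.2 × 7.5615/4.9700 = 32.2543 km/h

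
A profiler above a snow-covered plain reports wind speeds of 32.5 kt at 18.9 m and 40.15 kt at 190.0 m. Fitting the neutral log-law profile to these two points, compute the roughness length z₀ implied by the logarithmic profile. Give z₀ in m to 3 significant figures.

Log law: V(z) ∝ ln(z/z₀). With r = V₁/V₂ = 32.5/40.15 = 0.80946,
r · ln(z₂/z₀) = ln(z₁/z₀) ⇒ ln z₀ = (ln z₁ − r·ln z₂)/(1 − r)
ln z₀ = (2.93916 − 0.80946×5.24702) / 0.19054 = -6.8655
z₀ = exp(-6.8655) = 0.001043 m

z₀ ≈ 0.00104 m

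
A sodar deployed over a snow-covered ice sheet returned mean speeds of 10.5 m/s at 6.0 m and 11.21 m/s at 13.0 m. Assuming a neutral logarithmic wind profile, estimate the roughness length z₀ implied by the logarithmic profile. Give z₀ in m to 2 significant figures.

z₀ ≈ 0.000065 m

Log law: V(z) ∝ ln(z/z₀). With r = V₁/V₂ = 10.5/11.21 = 0.93666,
r · ln(z₂/z₀) = ln(z₁/z₀) ⇒ ln z₀ = (ln z₁ − r·ln z₂)/(1 − r)
ln z₀ = (1.79176 − 0.93666×2.56495) / 0.06334 = -9.6427
z₀ = exp(-9.6427) = 0.00006490 m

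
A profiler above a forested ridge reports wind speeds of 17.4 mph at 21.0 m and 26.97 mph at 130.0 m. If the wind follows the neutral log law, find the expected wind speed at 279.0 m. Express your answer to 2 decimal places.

Log law: V ∝ ln(z/z₀). From the pair, with r = V₁/V₂ = 0.64516,
ln z₀ = (ln z₁ − r·ln z₂)/(1 − r) = (3.0445 − 0.64516×4.8675)/0.35484 = -0.2700 → z₀ = 0.7633 m
V₃ = V₁ · ln(z₃/z₀)/ln(z₁/z₀) = 17.4 × 5.9013/3.3146 = 30.9790 mph

30.98 mph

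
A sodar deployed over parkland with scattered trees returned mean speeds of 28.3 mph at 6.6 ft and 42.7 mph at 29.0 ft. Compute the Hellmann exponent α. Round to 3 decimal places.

Power law: V₂/V₁ = (z₂/z₁)^α ⇒ α = ln(V₂/V₁) / ln(z₂/z₁)
α = ln(42.7/28.3) / ln(29.0/6.6) = ln(1.5088) / ln(4.3939)
  = 0.41134 / 1.48023 = 0.27789

α ≈ 0.278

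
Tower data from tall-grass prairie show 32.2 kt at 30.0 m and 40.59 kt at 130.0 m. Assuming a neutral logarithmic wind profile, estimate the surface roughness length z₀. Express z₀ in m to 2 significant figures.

z₀ ≈ 0.11 m

Log law: V(z) ∝ ln(z/z₀). With r = V₁/V₂ = 32.2/40.59 = 0.79330,
r · ln(z₂/z₀) = ln(z₁/z₀) ⇒ ln z₀ = (ln z₁ − r·ln z₂)/(1 − r)
ln z₀ = (3.40120 − 0.79330×4.86753) / 0.20670 = -2.2265
z₀ = exp(-2.2265) = 0.1079 m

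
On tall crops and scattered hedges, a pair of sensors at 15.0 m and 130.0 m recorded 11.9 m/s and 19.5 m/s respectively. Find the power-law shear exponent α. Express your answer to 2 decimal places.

Power law: V₂/V₁ = (z₂/z₁)^α ⇒ α = ln(V₂/V₁) / ln(z₂/z₁)
α = ln(19.5/11.9) / ln(130.0/15.0) = ln(1.6387) / ln(8.6667)
  = 0.49388 / 2.15948 = 0.22870

α ≈ 0.23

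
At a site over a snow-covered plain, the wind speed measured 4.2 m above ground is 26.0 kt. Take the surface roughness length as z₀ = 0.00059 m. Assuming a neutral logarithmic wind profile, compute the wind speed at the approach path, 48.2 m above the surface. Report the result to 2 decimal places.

Log law: V(z) ∝ ln(z/z₀), so V₂/V₁ = ln(z₂/z₀) / ln(z₁/z₀).
ln(48.2/0.00059) = 11.3107, ln(4.2/0.00059) = 8.8705
V₂ = 26.0 × 11.3107/8.8705 = 26.0 × 1.2751 = 33.1526 kt

33.15 kt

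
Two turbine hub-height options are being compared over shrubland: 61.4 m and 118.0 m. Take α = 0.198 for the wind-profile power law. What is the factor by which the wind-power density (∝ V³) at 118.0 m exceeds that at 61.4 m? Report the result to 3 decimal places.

Speed ratio: V_B/V_A = (z_B/z_A)^α = (118.0/61.4)^0.198 = (1.9218)^0.198 = 1.13809
Power-density ratio: P_B/P_A = (V_B/V_A)³ = (1.13809)³ = 1.47410

1.474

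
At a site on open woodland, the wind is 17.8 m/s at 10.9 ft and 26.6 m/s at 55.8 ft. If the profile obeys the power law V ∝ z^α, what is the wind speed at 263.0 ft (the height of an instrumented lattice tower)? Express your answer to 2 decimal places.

38.95 m/s

First find α: α = ln(V₂/V₁)/ln(z₂/z₁) = ln(26.6/17.8)/ln(55.8/10.9) = 0.40171/1.63301 = 0.2460
Extrapolate from 55.8 ft to 263.0 ft: V₃ = 26.6 × (263.0/55.8)^0.2460 = 26.6 × 1.4643 = 38.9507 m/s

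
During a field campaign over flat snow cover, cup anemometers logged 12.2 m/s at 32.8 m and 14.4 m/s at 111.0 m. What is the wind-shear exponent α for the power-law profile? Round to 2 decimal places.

Power law: V₂/V₁ = (z₂/z₁)^α ⇒ α = ln(V₂/V₁) / ln(z₂/z₁)
α = ln(14.4/12.2) / ln(111.0/32.8) = ln(1.1803) / ln(3.3841)
  = 0.16579 / 1.21910 = 0.13600

α ≈ 0.14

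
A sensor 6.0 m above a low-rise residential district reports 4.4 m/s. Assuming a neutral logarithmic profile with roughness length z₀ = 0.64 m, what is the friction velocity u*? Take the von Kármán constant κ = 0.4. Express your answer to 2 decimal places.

Log law: V(z) = (u*/κ) · ln(z/z₀) ⇒ u* = κ · V / ln(z/z₀)
u* = 0.4 × 4.4 / ln(6.0/0.64) = 0.4 × 4.4 / 2.2380
   = 1.7600 / 2.2380 = 0.7864 m/s

u* ≈ 0.79 m/s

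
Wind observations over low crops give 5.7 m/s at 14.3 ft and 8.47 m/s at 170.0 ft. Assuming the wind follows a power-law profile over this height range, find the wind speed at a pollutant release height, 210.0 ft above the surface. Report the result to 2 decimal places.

8.76 m/s

First find α: α = ln(V₂/V₁)/ln(z₂/z₁) = ln(8.47/5.7)/ln(170.0/14.3) = 0.39606/2.47554 = 0.1600
Extrapolate from 170.0 ft to 210.0 ft: V₃ = 8.47 × (210.0/170.0)^0.1600 = 8.47 × 1.0344 = 8.7612 m/s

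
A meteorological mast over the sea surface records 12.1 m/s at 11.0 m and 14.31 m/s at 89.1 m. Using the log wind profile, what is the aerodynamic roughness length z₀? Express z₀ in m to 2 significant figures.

Log law: V(z) ∝ ln(z/z₀). With r = V₁/V₂ = 12.1/14.31 = 0.84556,
r · ln(z₂/z₀) = ln(z₁/z₀) ⇒ ln z₀ = (ln z₁ − r·ln z₂)/(1 − r)
ln z₀ = (2.39790 − 0.84556×4.48976) / 0.15444 = -9.0553
z₀ = exp(-9.0553) = 0.0001168 m

z₀ ≈ 0.00012 m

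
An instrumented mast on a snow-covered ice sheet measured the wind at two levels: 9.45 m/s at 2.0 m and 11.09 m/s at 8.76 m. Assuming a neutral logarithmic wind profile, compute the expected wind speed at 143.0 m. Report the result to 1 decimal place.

Log law: V ∝ ln(z/z₀). From the pair, with r = V₁/V₂ = 0.85212,
ln z₀ = (ln z₁ − r·ln z₂)/(1 − r) = (0.6931 − 0.85212×2.1702)/0.14788 = -7.8179 → z₀ = 0.0004025 m
V₃ = V₁ · ln(z₃/z₀)/ln(z₁/z₀) = 9.45 × 12.7807/8.5110 = 14.1907 m/s

14.2 m/s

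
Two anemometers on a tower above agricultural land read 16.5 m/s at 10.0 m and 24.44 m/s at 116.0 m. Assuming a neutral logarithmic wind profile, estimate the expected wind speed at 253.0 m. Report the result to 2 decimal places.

26.97 m/s

Log law: V ∝ ln(z/z₀). From the pair, with r = V₁/V₂ = 0.67512,
ln z₀ = (ln z₁ − r·ln z₂)/(1 − r) = (2.3026 − 0.67512×4.7536)/0.32488 = -2.7908 → z₀ = 0.06137 m
V₃ = V₁ · ln(z₃/z₀)/ln(z₁/z₀) = 16.5 × 8.3242/5.0934 = 26.9661 m/s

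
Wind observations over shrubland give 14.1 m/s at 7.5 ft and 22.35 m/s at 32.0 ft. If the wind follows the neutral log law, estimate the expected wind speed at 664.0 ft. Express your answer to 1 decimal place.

Log law: V ∝ ln(z/z₀). From the pair, with r = V₁/V₂ = 0.63087,
ln z₀ = (ln z₁ − r·ln z₂)/(1 − r) = (2.0149 − 0.63087×3.4657)/0.36913 = -0.4647 → z₀ = 0.6283 ft
V₃ = V₁ · ln(z₃/z₀)/ln(z₁/z₀) = 14.1 × 6.9630/2.4796 = 39.5942 m/s

39.6 m/s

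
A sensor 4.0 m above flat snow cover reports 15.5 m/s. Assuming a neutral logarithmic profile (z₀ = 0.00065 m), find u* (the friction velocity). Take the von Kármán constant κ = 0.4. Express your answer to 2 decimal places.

Log law: V(z) = (u*/κ) · ln(z/z₀) ⇒ u* = κ · V / ln(z/z₀)
u* = 0.4 × 15.5 / ln(4.0/0.00065) = 0.4 × 15.5 / 8.7248
   = 6.2000 / 8.7248 = 0.7106 m/s

u* ≈ 0.71 m/s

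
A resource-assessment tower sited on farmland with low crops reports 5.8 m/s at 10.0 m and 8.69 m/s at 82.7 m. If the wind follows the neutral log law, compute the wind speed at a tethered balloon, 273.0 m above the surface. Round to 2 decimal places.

Log law: V ∝ ln(z/z₀). From the pair, with r = V₁/V₂ = 0.66743,
ln z₀ = (ln z₁ − r·ln z₂)/(1 − r) = (2.3026 − 0.66743×4.4152)/0.33257 = -1.9373 → z₀ = 0.1441 m
V₃ = V₁ · ln(z₃/z₀)/ln(z₁/z₀) = 5.8 × 7.5468/4.2399 = 10.3237 m/s

10.32 m/s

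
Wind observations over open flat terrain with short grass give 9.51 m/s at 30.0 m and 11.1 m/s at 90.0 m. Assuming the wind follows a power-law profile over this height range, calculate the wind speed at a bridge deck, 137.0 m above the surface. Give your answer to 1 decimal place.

First find α: α = ln(V₂/V₁)/ln(z₂/z₁) = ln(11.1/9.51)/ln(90.0/30.0) = 0.15460/1.09861 = 0.1407
Extrapolate from 90.0 m to 137.0 m: V₃ = 11.1 × (137.0/90.0)^0.1407 = 11.1 × 1.0609 = 11.7761 m/s

11.8 m/s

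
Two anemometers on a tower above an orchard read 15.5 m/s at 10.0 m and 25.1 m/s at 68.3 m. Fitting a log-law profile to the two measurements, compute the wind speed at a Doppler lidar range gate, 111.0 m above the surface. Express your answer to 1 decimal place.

27.5 m/s

Log law: V ∝ ln(z/z₀). From the pair, with r = V₁/V₂ = 0.61753,
ln z₀ = (ln z₁ − r·ln z₂)/(1 − r) = (2.3026 − 0.61753×4.2239)/0.38247 = -0.7996 → z₀ = 0.4495 m
V₃ = V₁ · ln(z₃/z₀)/ln(z₁/z₀) = 15.5 × 5.5091/3.1021 = 27.5264 m/s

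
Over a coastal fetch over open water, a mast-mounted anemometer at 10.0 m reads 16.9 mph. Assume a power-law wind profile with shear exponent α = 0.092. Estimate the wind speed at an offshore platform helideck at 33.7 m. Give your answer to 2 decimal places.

18.90 mph

Power-law profile: V₂ = V₁ · (z₂/z₁)^α
V₂ = 16.9 × (33.7/10.0)^0.092 = 16.9 × (3.3700)^0.092
    = 16.9 × 1.1183 = 18.8986 mph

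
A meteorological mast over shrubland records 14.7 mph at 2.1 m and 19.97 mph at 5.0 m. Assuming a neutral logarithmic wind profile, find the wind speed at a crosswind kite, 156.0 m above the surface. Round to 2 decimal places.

40.87 mph

Log law: V ∝ ln(z/z₀). From the pair, with r = V₁/V₂ = 0.73610,
ln z₀ = (ln z₁ − r·ln z₂)/(1 − r) = (0.7419 − 0.73610×1.6094)/0.26390 = -1.6778 → z₀ = 0.1868 m
V₃ = V₁ · ln(z₃/z₀)/ln(z₁/z₀) = 14.7 × 6.7277/2.4198 = 40.8703 mph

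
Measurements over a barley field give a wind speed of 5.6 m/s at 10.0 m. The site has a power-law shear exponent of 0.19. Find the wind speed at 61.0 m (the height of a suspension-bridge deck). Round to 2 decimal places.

Power-law profile: V₂ = V₁ · (z₂/z₁)^α
V₂ = 5.6 × (61.0/10.0)^0.19 = 5.6 × (6.1000)^0.19
    = 5.6 × 1.4100 = 7.8959 m/s

7.90 m/s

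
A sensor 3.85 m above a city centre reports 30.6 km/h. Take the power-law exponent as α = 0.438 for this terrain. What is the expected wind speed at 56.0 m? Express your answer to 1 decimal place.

98.9 km/h

Power-law profile: V₂ = V₁ · (z₂/z₁)^α
V₂ = 30.6 × (56.0/3.85)^0.438 = 30.6 × (14.5455)^0.438
    = 30.6 × 3.2305 = 98.8544 km/h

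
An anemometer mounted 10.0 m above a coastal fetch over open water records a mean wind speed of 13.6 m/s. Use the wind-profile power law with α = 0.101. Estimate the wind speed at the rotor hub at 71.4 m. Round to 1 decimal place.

16.6 m/s

Power-law profile: V₂ = V₁ · (z₂/z₁)^α
V₂ = 13.6 × (71.4/10.0)^0.101 = 13.6 × (7.1400)^0.101
    = 13.6 × 1.2196 = 16.5868 m/s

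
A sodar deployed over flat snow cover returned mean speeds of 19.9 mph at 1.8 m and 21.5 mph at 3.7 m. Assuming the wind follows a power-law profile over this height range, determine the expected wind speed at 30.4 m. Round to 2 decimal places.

First find α: α = ln(V₂/V₁)/ln(z₂/z₁) = ln(21.5/19.9)/ln(3.7/1.8) = 0.07733/0.72055 = 0.1073
Extrapolate from 3.7 m to 30.4 m: V₃ = 21.5 × (30.4/3.7)^0.1073 = 21.5 × 1.2536 = 26.9530 mph

26.95 mph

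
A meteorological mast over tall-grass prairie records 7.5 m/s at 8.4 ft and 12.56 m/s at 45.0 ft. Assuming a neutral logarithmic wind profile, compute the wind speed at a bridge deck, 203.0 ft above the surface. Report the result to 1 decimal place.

17.1 m/s

Log law: V ∝ ln(z/z₀). From the pair, with r = V₁/V₂ = 0.59713,
ln z₀ = (ln z₁ − r·ln z₂)/(1 − r) = (2.1282 − 0.59713×3.8067)/0.40287 = -0.3596 → z₀ = 0.6980 ft
V₃ = V₁ · ln(z₃/z₀)/ln(z₁/z₀) = 7.5 × 5.6728/2.4878 = 17.1018 m/s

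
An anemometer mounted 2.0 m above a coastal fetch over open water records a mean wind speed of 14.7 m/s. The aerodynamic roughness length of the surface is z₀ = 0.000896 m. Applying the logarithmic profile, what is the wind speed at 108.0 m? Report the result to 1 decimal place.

Log law: V(z) ∝ ln(z/z₀), so V₂/V₁ = ln(z₂/z₀) / ln(z₁/z₀).
ln(108.0/0.000896) = 11.6997, ln(2.0/0.000896) = 7.7107
V₂ = 14.7 × 11.6997/7.7107 = 14.7 × 1.5173 = 22.3047 m/s

22.3 m/s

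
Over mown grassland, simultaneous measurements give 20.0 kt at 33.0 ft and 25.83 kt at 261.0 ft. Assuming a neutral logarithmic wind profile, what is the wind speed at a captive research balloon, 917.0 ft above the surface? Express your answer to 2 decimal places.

Log law: V ∝ ln(z/z₀). From the pair, with r = V₁/V₂ = 0.77429,
ln z₀ = (ln z₁ − r·ln z₂)/(1 − r) = (3.4965 − 0.77429×5.5645)/0.22571 = -3.5979 → z₀ = 0.02738 ft
V₃ = V₁ · ln(z₃/z₀)/ln(z₁/z₀) = 20.0 × 10.4190/7.0944 = 29.3725 kt

29.37 kt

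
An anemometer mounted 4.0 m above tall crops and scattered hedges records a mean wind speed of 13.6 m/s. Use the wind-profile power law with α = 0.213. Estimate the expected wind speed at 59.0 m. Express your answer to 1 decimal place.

Power-law profile: V₂ = V₁ · (z₂/z₁)^α
V₂ = 13.6 × (59.0/4.0)^0.213 = 13.6 × (14.7500)^0.213
    = 13.6 × 1.7740 = 24.1263 m/s

24.1 m/s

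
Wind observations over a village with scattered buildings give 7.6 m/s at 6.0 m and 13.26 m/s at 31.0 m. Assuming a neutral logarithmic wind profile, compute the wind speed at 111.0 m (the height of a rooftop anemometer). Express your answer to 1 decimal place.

Log law: V ∝ ln(z/z₀). From the pair, with r = V₁/V₂ = 0.57315,
ln z₀ = (ln z₁ − r·ln z₂)/(1 − r) = (1.7918 − 0.57315×3.4340)/0.42685 = -0.4134 → z₀ = 0.6614 m
V₃ = V₁ · ln(z₃/z₀)/ln(z₁/z₀) = 7.6 × 5.1229/2.2051 = 17.6562 m/s

17.7 m/s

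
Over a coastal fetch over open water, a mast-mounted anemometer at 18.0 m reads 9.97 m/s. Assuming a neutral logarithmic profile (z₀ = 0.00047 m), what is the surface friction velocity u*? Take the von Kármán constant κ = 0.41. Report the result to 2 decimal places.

Log law: V(z) = (u*/κ) · ln(z/z₀) ⇒ u* = κ · V / ln(z/z₀)
u* = 0.41 × 9.97 / ln(18.0/0.00047) = 0.41 × 9.97 / 10.5531
   = 4.0877 / 10.5531 = 0.3873 m/s

u* ≈ 0.39 m/s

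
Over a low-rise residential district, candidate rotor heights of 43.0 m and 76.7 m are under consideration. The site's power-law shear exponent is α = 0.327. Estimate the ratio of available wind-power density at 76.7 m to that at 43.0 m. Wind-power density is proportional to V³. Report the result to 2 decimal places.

Speed ratio: V_B/V_A = (z_B/z_A)^α = (76.7/43.0)^0.327 = (1.7837)^0.327 = 1.20833
Power-density ratio: P_B/P_A = (V_B/V_A)³ = (1.20833)³ = 1.76422

1.76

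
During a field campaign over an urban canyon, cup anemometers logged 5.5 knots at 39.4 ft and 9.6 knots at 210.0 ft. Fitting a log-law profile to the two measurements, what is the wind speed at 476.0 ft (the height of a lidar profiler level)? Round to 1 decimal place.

Log law: V ∝ ln(z/z₀). From the pair, with r = V₁/V₂ = 0.57292,
ln z₀ = (ln z₁ − r·ln z₂)/(1 − r) = (3.6738 − 0.57292×5.3471)/0.42708 = 1.4290 → z₀ = 4.175 ft
V₃ = V₁ · ln(z₃/z₀)/ln(z₁/z₀) = 5.5 × 4.7364/2.2447 = 11.6050 knots

11.6 knots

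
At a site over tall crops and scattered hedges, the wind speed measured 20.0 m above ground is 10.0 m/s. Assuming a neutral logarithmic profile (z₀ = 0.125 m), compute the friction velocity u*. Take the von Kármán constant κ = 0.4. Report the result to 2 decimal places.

u* ≈ 0.79 m/s

Log law: V(z) = (u*/κ) · ln(z/z₀) ⇒ u* = κ · V / ln(z/z₀)
u* = 0.4 × 10.0 / ln(20.0/0.125) = 0.4 × 10.0 / 5.0752
   = 4.0000 / 5.0752 = 0.7882 m/s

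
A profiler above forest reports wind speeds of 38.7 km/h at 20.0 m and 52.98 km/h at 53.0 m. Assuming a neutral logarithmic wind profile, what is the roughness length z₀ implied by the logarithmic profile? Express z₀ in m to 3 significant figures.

z₀ ≈ 1.43 m

Log law: V(z) ∝ ln(z/z₀). With r = V₁/V₂ = 38.7/52.98 = 0.73046,
r · ln(z₂/z₀) = ln(z₁/z₀) ⇒ ln z₀ = (ln z₁ − r·ln z₂)/(1 − r)
ln z₀ = (2.99573 − 0.73046×3.97029) / 0.26954 = 0.3546
z₀ = exp(0.3546) = 1.426 m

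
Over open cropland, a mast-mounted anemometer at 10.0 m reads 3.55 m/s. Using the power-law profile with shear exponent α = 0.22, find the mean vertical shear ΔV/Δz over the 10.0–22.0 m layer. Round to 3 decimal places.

0.056 m/s/m

Power law: V₂ = V₁ · (z₂/z₁)^α = 3.55 × (2.2000)^0.22 = 4.2224 m/s
ΔV/Δz = (4.2224 − 3.55)/(22.0 − 10.0) = 0.6724/12.0000 = 0.05603 m/s/m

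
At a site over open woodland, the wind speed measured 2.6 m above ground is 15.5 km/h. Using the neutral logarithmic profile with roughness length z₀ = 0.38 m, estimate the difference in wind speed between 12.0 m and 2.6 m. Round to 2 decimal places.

Log law: V₂ = V₁ · ln(z₂/z₀)/ln(z₁/z₀) = 15.5 × 3.4525/1.9231 = 27.8268 km/h
ΔV = 27.8268 − 15.5 = 12.3268 km/h

12.33 km/h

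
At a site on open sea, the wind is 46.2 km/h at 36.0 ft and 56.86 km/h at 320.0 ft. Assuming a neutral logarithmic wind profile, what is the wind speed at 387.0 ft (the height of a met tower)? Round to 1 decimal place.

57.8 km/h

Log law: V ∝ ln(z/z₀). From the pair, with r = V₁/V₂ = 0.81252,
ln z₀ = (ln z₁ − r·ln z₂)/(1 − r) = (3.5835 − 0.81252×5.7683)/0.18748 = -5.8853 → z₀ = 0.002780 ft
V₃ = V₁ · ln(z₃/z₀)/ln(z₁/z₀) = 46.2 × 11.8437/9.4688 = 57.7875 km/h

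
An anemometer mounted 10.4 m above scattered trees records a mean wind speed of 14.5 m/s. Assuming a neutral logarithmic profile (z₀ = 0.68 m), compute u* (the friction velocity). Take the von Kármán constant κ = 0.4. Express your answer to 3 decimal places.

Log law: V(z) = (u*/κ) · ln(z/z₀) ⇒ u* = κ · V / ln(z/z₀)
u* = 0.4 × 14.5 / ln(10.4/0.68) = 0.4 × 14.5 / 2.7275
   = 5.8000 / 2.7275 = 2.1265 m/s

u* ≈ 2.127 m/s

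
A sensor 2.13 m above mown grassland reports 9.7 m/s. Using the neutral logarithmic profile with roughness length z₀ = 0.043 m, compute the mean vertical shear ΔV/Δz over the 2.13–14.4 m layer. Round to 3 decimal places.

0.387 m/s/m

Log law: V₂ = V₁ · ln(z₂/z₀)/ln(z₁/z₀) = 9.7 × 5.8138/3.9027 = 14.4500 m/s
ΔV/Δz = (14.4500 − 9.7)/(14.4 − 2.13) = 4.7500/12.2700 = 0.38712 m/s/m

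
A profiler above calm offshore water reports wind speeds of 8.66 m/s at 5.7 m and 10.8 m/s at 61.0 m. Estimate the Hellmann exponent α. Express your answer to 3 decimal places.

α ≈ 0.093

Power law: V₂/V₁ = (z₂/z₁)^α ⇒ α = ln(V₂/V₁) / ln(z₂/z₁)
α = ln(10.8/8.66) / ln(61.0/5.7) = ln(1.2471) / ln(10.7018)
  = 0.22083 / 2.37041 = 0.09316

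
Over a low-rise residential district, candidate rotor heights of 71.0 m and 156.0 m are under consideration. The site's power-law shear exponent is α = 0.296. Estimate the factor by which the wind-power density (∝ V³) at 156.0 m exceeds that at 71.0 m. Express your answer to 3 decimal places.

2.012

Speed ratio: V_B/V_A = (z_B/z_A)^α = (156.0/71.0)^0.296 = (2.1972)^0.296 = 1.26239
Power-density ratio: P_B/P_A = (V_B/V_A)³ = (1.26239)³ = 2.01176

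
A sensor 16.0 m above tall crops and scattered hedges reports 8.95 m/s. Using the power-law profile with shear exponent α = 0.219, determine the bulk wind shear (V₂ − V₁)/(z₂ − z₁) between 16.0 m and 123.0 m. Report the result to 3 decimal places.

0.047 m/s/m

Power law: V₂ = V₁ · (z₂/z₁)^α = 8.95 × (7.6875)^0.219 = 13.9898 m/s
ΔV/Δz = (13.9898 − 8.95)/(123.0 − 16.0) = 5.0398/107.0000 = 0.04710 m/s/m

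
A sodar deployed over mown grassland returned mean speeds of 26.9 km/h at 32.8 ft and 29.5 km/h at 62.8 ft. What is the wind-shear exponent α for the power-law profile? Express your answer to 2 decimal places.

Power law: V₂/V₁ = (z₂/z₁)^α ⇒ α = ln(V₂/V₁) / ln(z₂/z₁)
α = ln(29.5/26.9) / ln(62.8/32.8) = ln(1.0967) / ln(1.9146)
  = 0.09226 / 0.64953 = 0.14205

α ≈ 0.14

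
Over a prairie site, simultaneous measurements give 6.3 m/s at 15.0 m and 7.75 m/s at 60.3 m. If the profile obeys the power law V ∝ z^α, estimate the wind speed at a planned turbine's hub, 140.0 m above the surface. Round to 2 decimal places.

8.79 m/s

First find α: α = ln(V₂/V₁)/ln(z₂/z₁) = ln(7.75/6.3)/ln(60.3/15.0) = 0.20714/1.39128 = 0.1489
Extrapolate from 60.3 m to 140.0 m: V₃ = 7.75 × (140.0/60.3)^0.1489 = 7.75 × 1.1336 = 8.7855 m/s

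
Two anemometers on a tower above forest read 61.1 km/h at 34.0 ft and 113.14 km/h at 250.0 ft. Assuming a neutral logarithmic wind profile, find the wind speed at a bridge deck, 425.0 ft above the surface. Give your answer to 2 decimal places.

126.98 km/h

Log law: V ∝ ln(z/z₀). From the pair, with r = V₁/V₂ = 0.54004,
ln z₀ = (ln z₁ − r·ln z₂)/(1 − r) = (3.5264 − 0.54004×5.5215)/0.45996 = 1.1839 → z₀ = 3.267 ft
V₃ = V₁ · ln(z₃/z₀)/ln(z₁/z₀) = 61.1 × 4.8682/2.3424 = 126.9809 km/h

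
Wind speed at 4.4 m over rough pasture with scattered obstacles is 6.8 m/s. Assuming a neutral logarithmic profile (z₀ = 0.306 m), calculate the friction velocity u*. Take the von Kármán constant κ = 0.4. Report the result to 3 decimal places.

Log law: V(z) = (u*/κ) · ln(z/z₀) ⇒ u* = κ · V / ln(z/z₀)
u* = 0.4 × 6.8 / ln(4.4/0.306) = 0.4 × 6.8 / 2.6658
   = 2.7200 / 2.6658 = 1.0203 m/s

u* ≈ 1.020 m/s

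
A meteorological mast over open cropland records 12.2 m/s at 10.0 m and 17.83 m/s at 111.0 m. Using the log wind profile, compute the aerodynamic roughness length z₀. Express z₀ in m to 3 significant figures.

Log law: V(z) ∝ ln(z/z₀). With r = V₁/V₂ = 12.2/17.83 = 0.68424,
r · ln(z₂/z₀) = ln(z₁/z₀) ⇒ ln z₀ = (ln z₁ − r·ln z₂)/(1 − r)
ln z₀ = (2.30259 − 0.68424×4.70953) / 0.31576 = -2.9132
z₀ = exp(-2.9132) = 0.05430 m

z₀ ≈ 0.0543 m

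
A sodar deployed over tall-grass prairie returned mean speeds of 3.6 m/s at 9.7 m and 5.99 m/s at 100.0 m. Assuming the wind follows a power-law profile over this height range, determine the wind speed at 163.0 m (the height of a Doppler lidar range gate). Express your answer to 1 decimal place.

First find α: α = ln(V₂/V₁)/ln(z₂/z₁) = ln(5.99/3.6)/ln(100.0/9.7) = 0.50916/2.33304 = 0.2182
Extrapolate from 100.0 m to 163.0 m: V₃ = 5.99 × (163.0/100.0)^0.2182 = 5.99 × 1.1125 = 6.6640 m/s

6.7 m/s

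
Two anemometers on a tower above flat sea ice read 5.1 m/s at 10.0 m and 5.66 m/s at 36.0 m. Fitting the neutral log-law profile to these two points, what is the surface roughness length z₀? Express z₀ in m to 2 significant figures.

z₀ ≈ 0.000086 m

Log law: V(z) ∝ ln(z/z₀). With r = V₁/V₂ = 5.1/5.66 = 0.90106,
r · ln(z₂/z₀) = ln(z₁/z₀) ⇒ ln z₀ = (ln z₁ − r·ln z₂)/(1 − r)
ln z₀ = (2.30259 − 0.90106×3.58352) / 0.09894 = -9.3631
z₀ = exp(-9.3631) = 0.00008584 m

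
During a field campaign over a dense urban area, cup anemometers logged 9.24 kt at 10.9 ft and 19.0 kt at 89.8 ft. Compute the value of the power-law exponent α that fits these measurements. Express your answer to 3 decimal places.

α ≈ 0.342

Power law: V₂/V₁ = (z₂/z₁)^α ⇒ α = ln(V₂/V₁) / ln(z₂/z₁)
α = ln(19.0/9.24) / ln(89.8/10.9) = ln(2.0563) / ln(8.2385)
  = 0.72090 / 2.10882 = 0.34185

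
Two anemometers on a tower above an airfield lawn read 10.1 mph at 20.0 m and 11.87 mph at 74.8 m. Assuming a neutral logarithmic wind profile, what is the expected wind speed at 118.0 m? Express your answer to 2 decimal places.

12.48 mph

Log law: V ∝ ln(z/z₀). From the pair, with r = V₁/V₂ = 0.85088,
ln z₀ = (ln z₁ − r·ln z₂)/(1 − r) = (2.9957 − 0.85088×4.3148)/0.14912 = -4.5313 → z₀ = 0.01077 m
V₃ = V₁ · ln(z₃/z₀)/ln(z₁/z₀) = 10.1 × 9.3019/7.5270 = 12.4817 mph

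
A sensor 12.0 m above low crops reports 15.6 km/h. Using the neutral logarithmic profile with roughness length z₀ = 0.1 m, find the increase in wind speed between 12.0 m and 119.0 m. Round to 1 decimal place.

Log law: V₂ = V₁ · ln(z₂/z₀)/ln(z₁/z₀) = 15.6 × 7.0817/4.7875 = 23.0757 km/h
ΔV = 23.0757 − 15.6 = 7.4757 km/h

7.5 km/h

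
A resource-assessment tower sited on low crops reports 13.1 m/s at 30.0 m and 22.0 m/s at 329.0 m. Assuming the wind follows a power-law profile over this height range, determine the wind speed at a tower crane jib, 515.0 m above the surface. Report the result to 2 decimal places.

First find α: α = ln(V₂/V₁)/ln(z₂/z₁) = ln(22.0/13.1)/ln(329.0/30.0) = 0.51843/2.39486 = 0.2165
Extrapolate from 329.0 m to 515.0 m: V₃ = 22.0 × (515.0/329.0)^0.2165 = 22.0 × 1.1019 = 24.2410 m/s

24.24 m/s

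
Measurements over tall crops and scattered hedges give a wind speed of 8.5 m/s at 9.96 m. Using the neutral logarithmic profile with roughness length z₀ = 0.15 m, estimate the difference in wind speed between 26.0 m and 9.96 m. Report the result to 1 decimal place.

1.9 m/s

Log law: V₂ = V₁ · ln(z₂/z₀)/ln(z₁/z₀) = 8.5 × 5.1552/4.1957 = 10.4439 m/s
ΔV = 10.4439 − 8.5 = 1.9439 m/s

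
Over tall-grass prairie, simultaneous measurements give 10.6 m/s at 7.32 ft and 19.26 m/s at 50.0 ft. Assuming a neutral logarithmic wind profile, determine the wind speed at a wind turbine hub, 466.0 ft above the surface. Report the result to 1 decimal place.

Log law: V ∝ ln(z/z₀). From the pair, with r = V₁/V₂ = 0.55036,
ln z₀ = (ln z₁ − r·ln z₂)/(1 − r) = (1.9906 − 0.55036×3.9120)/0.44964 = -0.3612 → z₀ = 0.6968 ft
V₃ = V₁ · ln(z₃/z₀)/ln(z₁/z₀) = 10.6 × 6.5054/2.3518 = 29.3206 m/s

29.3 m/s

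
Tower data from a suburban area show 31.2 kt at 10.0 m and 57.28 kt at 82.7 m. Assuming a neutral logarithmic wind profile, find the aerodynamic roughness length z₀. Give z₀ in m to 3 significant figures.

z₀ ≈ 0.799 m

Log law: V(z) ∝ ln(z/z₀). With r = V₁/V₂ = 31.2/57.28 = 0.54469,
r · ln(z₂/z₀) = ln(z₁/z₀) ⇒ ln z₀ = (ln z₁ − r·ln z₂)/(1 − r)
ln z₀ = (2.30259 − 0.54469×4.41522) / 0.45531 = -0.2248
z₀ = exp(-0.2248) = 0.7987 m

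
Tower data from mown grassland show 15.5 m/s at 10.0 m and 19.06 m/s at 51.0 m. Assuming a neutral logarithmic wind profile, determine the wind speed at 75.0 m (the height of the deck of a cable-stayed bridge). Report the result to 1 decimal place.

Log law: V ∝ ln(z/z₀). From the pair, with r = V₁/V₂ = 0.81322,
ln z₀ = (ln z₁ − r·ln z₂)/(1 − r) = (2.3026 − 0.81322×3.9318)/0.18678 = -4.7910 → z₀ = 0.008304 m
V₃ = V₁ · ln(z₃/z₀)/ln(z₁/z₀) = 15.5 × 9.1085/7.0936 = 19.9027 m/s

19.9 m/s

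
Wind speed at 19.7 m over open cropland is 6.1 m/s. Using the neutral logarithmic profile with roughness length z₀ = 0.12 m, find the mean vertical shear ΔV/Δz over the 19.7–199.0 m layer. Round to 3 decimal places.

0.015 m/s/m

Log law: V₂ = V₁ · ln(z₂/z₀)/ln(z₁/z₀) = 6.1 × 7.4136/5.1009 = 8.8657 m/s
ΔV/Δz = (8.8657 − 6.1)/(199.0 − 19.7) = 2.7657/179.3000 = 0.01542 m/s/m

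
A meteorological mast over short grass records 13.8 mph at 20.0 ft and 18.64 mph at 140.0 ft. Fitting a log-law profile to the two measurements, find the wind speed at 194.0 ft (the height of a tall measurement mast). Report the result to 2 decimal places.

19.45 mph

Log law: V ∝ ln(z/z₀). From the pair, with r = V₁/V₂ = 0.74034,
ln z₀ = (ln z₁ − r·ln z₂)/(1 − r) = (2.9957 − 0.74034×4.9416)/0.25966 = -2.5525 → z₀ = 0.07788 ft
V₃ = V₁ · ln(z₃/z₀)/ln(z₁/z₀) = 13.8 × 7.8204/5.5483 = 19.4514 mph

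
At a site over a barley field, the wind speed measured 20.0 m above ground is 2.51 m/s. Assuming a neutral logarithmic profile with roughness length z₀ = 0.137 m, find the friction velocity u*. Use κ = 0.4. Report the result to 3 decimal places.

Log law: V(z) = (u*/κ) · ln(z/z₀) ⇒ u* = κ · V / ln(z/z₀)
u* = 0.4 × 2.51 / ln(20.0/0.137) = 0.4 × 2.51 / 4.9835
   = 1.0040 / 4.9835 = 0.2015 m/s

u* ≈ 0.201 m/s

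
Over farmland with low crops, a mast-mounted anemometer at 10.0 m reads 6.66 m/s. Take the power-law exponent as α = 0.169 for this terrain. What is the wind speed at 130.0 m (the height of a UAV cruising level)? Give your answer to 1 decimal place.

10.3 m/s

Power-law profile: V₂ = V₁ · (z₂/z₁)^α
V₂ = 6.66 × (130.0/10.0)^0.169 = 6.66 × (13.0000)^0.169
    = 6.66 × 1.5426 = 10.2738 m/s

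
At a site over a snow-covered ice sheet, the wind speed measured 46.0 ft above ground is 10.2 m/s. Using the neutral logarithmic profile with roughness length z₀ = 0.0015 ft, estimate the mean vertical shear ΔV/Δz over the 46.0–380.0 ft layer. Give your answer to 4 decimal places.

Log law: V₂ = V₁ · ln(z₂/z₀)/ln(z₁/z₀) = 10.2 × 12.4425/10.3309 = 12.2848 m/s
ΔV/Δz = (12.2848 − 10.2)/(380.0 − 46.0) = 2.0848/334.0000 = 0.00624 m/s/ft

0.0062 m/s/ft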